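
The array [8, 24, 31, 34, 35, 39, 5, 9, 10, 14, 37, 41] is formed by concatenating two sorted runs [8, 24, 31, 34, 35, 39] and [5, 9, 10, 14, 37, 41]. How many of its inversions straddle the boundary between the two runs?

22

For each element r of the right run, count left-run elements greater than r:
r = 5: 8, 24, 31, 34, 35, 39 → 6
r = 9: 24, 31, 34, 35, 39 → 5
r = 10: 24, 31, 34, 35, 39 → 5
r = 14: 24, 31, 34, 35, 39 → 5
r = 37: 39 → 1
r = 41: none → 0
Cross-inversions: 6 + 5 + 5 + 5 + 1 + 0 = 22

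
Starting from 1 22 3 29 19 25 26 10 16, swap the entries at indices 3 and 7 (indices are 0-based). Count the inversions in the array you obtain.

Positions 3 and 7 hold 29 and 10; after swapping, the array is [1, 22, 3, 10, 19, 25, 26, 29, 16].
Count, for each position, how many later elements it exceeds:
1: 0
22: 4
3: 0
10: 0
19: 1
25: 1
26: 1
29: 1
16: 0
Sum: 0 + 4 + 0 + 0 + 1 + 1 + 1 + 1 + 0 = 8

8 inversions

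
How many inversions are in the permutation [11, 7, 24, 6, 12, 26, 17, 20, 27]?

9

For each element, count later entries that are smaller:
11: 2
7: 1
24: 4
6: 0
12: 0
26: 2
17: 0
20: 0
27: 0
Sum: 2 + 1 + 4 + 0 + 0 + 2 + 0 + 0 + 0 = 9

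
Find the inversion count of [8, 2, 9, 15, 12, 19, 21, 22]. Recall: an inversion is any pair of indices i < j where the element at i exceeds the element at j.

Count, for each position, how many later elements it exceeds:
8 → 2 → 1
2 → none → 0
9 → none → 0
15 → 12 → 1
12 → none → 0
19 → none → 0
21 → none → 0
22 → none → 0
Sum: 1 + 0 + 0 + 1 + 0 + 0 + 0 + 0 = 2

2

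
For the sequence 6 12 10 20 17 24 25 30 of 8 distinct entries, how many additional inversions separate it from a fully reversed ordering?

Maximum inversions for 8 distinct elements is C(8, 2) = 8·7/2 = 28.
Current inversions — for each element, count later smaller elements:
6: 0
12: 1
10: 0
20: 1
17: 0
24: 0
25: 0
30: 0
Current total: 0 + 1 + 0 + 1 + 0 + 0 + 0 + 0 = 2
Shortfall: 28 − 2 = 26

26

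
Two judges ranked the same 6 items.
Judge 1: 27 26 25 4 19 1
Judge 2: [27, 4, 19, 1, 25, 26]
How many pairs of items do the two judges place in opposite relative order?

Assign each item its position (1..6) in the first ordering, then rewrite the second ordering as that position sequence:
positions: 27→1, 26→2, 25→3, 4→4, 19→5, 1→6
second ordering as positions: [1, 4, 5, 6, 3, 2]
Discordant pairs = inversions in this position sequence.
1: 0
4: 3, 2 → 2
5: 3, 2 → 2
6: 3, 2 → 2
3: 2 → 1
2: 0
Total: 0 + 2 + 2 + 2 + 1 + 0 = 7

7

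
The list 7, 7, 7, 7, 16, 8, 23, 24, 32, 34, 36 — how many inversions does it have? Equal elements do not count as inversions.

1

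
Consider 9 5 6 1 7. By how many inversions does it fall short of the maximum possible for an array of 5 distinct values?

4

Maximum inversions for 5 distinct elements is C(5, 2) = 5·4/2 = 10.
Current inversions — for each element, count later smaller elements:
9: 4
5: 1
6: 1
1: 0
7: 0
Current total: 4 + 1 + 1 + 0 + 0 = 6
Shortfall: 10 − 6 = 4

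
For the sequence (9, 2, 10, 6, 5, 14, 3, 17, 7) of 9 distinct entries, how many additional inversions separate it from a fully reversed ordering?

21

Maximum inversions for 9 distinct elements is C(9, 2) = 9·8/2 = 36.
Current inversions — for each element, count later smaller elements:
9: 5
2: 0
10: 4
6: 2
5: 1
14: 2
3: 0
17: 1
7: 0
Current total: 5 + 0 + 4 + 2 + 1 + 2 + 0 + 1 + 0 = 15
Shortfall: 36 − 15 = 21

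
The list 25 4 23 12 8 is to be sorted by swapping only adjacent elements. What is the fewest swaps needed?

7

Each adjacent swap fixes exactly one inversion, so the minimum swap count equals the number of inversions.
Count inversions — for each element, later elements that are smaller:
25: 4, 23, 12, 8 → 4
4: none → 0
23: 12, 8 → 2
12: 8 → 1
8: none → 0
Total inversions: 4 + 0 + 2 + 1 + 0 = 7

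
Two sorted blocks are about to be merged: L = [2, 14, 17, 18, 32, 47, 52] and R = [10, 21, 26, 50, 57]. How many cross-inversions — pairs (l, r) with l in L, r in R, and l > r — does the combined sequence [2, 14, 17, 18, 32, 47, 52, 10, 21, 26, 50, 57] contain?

13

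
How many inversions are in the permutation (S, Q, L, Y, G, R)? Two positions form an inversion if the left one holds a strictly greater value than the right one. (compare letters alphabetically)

9 out-of-order pairs

For each element, count later entries that are smaller:
S → Q, L, G, R → 4
Q → L, G → 2
L → G → 1
Y → G, R → 2
G → none → 0
R → none → 0
Sum: 4 + 2 + 1 + 2 + 0 + 0 = 9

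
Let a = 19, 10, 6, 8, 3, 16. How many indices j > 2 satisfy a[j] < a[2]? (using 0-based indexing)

1 such element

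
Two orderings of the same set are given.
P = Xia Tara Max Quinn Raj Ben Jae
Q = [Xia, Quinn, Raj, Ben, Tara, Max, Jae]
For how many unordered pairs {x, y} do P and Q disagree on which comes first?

6 disagreeing pairs

Assign each item its position (1..7) in the first ordering, then rewrite the second ordering as that position sequence:
positions: Xia→1, Tara→2, Max→3, Quinn→4, Raj→5, Ben→6, Jae→7
second ordering as positions: [1, 4, 5, 6, 2, 3, 7]
Discordant pairs = inversions in this position sequence.
1: 0
4: 2, 3 → 2
5: 2, 3 → 2
6: 2, 3 → 2
2: 0
3: 0
7: 0
Total: 0 + 2 + 2 + 2 + 0 + 0 + 0 = 6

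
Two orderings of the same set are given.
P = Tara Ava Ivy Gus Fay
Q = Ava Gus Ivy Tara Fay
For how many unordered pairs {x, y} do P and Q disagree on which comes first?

Assign each item its position (1..5) in the first ordering, then rewrite the second ordering as that position sequence:
positions: Tara→1, Ava→2, Ivy→3, Gus→4, Fay→5
second ordering as positions: [2, 4, 3, 1, 5]
Discordant pairs = inversions in this position sequence.
2: 1 → 1
4: 3, 1 → 2
3: 1 → 1
1: 0
5: 0
Total: 1 + 2 + 1 + 0 + 0 = 4

4 disagreeing pairs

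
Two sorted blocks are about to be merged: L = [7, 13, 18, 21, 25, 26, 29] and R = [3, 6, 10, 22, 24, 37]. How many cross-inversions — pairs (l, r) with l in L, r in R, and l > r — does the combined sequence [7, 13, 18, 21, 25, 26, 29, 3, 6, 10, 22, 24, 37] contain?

Take each right-half value and tally the left-half values above it:
r = 3: 7, 13, 18, 21, 25, 26, 29 → 7
r = 6: 7, 13, 18, 21, 25, 26, 29 → 7
r = 10: 13, 18, 21, 25, 26, 29 → 6
r = 22: 25, 26, 29 → 3
r = 24: 25, 26, 29 → 3
r = 37: none → 0
Cross-inversions: 7 + 7 + 6 + 3 + 3 + 0 = 26

26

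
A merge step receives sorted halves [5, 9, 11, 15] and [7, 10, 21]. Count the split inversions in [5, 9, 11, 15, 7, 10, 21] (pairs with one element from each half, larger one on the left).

Split inversions: 5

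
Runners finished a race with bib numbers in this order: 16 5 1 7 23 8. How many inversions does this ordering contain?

6 out-of-order pairs

Count, for each position, how many later elements it exceeds:
16: 4
5: 1
1: 0
7: 0
23: 1
8: 0
Sum: 4 + 1 + 0 + 0 + 1 + 0 = 6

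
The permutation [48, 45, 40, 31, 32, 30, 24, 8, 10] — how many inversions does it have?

Inversions: 34

For each element, count later entries that are smaller:
48 → 45, 40, 31, 32, 30, 24, 8, 10 → 8
45 → 40, 31, 32, 30, 24, 8, 10 → 7
40 → 31, 32, 30, 24, 8, 10 → 6
31 → 30, 24, 8, 10 → 4
32 → 30, 24, 8, 10 → 4
30 → 24, 8, 10 → 3
24 → 8, 10 → 2
8 → none → 0
10 → none → 0
Sum: 8 + 7 + 6 + 4 + 4 + 3 + 2 + 0 + 0 = 34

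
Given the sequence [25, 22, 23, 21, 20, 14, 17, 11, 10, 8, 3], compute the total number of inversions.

Element-by-element contributions:
25: 10
22: 8
23: 8
21: 7
20: 6
14: 4
17: 4
11: 3
10: 2
8: 1
3: 0
Sum: 10 + 8 + 8 + 7 + 6 + 4 + 4 + 3 + 2 + 1 + 0 = 53

53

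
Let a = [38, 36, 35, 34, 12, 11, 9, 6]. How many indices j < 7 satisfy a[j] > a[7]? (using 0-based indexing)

7

The element at index 7 is 6.
Elements before it: 38, 36, 35, 34, 12, 11, 9
Those larger than 6: 38, 36, 35, 34, 12, 11, 9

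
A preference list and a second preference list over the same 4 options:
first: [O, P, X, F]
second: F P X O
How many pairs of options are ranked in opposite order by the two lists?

5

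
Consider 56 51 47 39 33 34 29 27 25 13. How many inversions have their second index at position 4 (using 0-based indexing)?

4

The element at index 4 is 33.
Elements before it: 56, 51, 47, 39
Those larger than 33: 56, 51, 47, 39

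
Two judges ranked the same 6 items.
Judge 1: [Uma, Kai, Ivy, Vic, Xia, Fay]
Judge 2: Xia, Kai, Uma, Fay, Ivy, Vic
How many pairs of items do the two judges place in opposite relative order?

Assign each item its position (1..6) in the first ordering, then rewrite the second ordering as that position sequence:
positions: Uma→1, Kai→2, Ivy→3, Vic→4, Xia→5, Fay→6
second ordering as positions: [5, 2, 1, 6, 3, 4]
Discordant pairs = inversions in this position sequence.
5: 2, 1, 3, 4 → 4
2: 1 → 1
1: 0
6: 3, 4 → 2
3: 0
4: 0
Total: 4 + 1 + 0 + 2 + 0 + 0 = 7

7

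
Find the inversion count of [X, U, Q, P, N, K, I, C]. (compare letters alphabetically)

28

Count, for each position, how many later elements it exceeds:
X → U, Q, P, N, K, I, C → 7
U → Q, P, N, K, I, C → 6
Q → P, N, K, I, C → 5
P → N, K, I, C → 4
N → K, I, C → 3
K → I, C → 2
I → C → 1
C → none → 0
Sum: 7 + 6 + 5 + 4 + 3 + 2 + 1 + 0 = 28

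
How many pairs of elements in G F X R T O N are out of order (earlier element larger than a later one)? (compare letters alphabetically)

Inversion pairs (indices are 0-based):
(0,1): G > F
(2,3): X > R
(2,4): X > T
(2,5): X > O
(2,6): X > N
(3,5): R > O
(3,6): R > N
(4,5): T > O
(4,6): T > N
(5,6): O > N
That's 10 pairs.

10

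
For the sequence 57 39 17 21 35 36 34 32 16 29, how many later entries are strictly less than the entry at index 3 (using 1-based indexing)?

The element at index 3 is 17.
Elements after it: 21, 35, 36, 34, 32, 16, 29
Those smaller than 17: 16

1 such element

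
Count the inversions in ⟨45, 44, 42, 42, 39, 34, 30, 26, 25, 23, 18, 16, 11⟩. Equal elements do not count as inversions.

77 out-of-order pairs

Element-by-element contributions:
45 → 44, 42, 42, 39, 34, 30, 26, 25, 23, 18, 16, 11 → 12
44 → 42, 42, 39, 34, 30, 26, 25, 23, 18, 16, 11 → 11
42 → 39, 34, 30, 26, 25, 23, 18, 16, 11 → 9
42 → 39, 34, 30, 26, 25, 23, 18, 16, 11 → 9
39 → 34, 30, 26, 25, 23, 18, 16, 11 → 8
34 → 30, 26, 25, 23, 18, 16, 11 → 7
30 → 26, 25, 23, 18, 16, 11 → 6
26 → 25, 23, 18, 16, 11 → 5
25 → 23, 18, 16, 11 → 4
23 → 18, 16, 11 → 3
18 → 16, 11 → 2
16 → 11 → 1
11 → none → 0
Sum: 12 + 11 + 9 + 9 + 8 + 7 + 6 + 5 + 4 + 3 + 2 + 1 + 0 = 77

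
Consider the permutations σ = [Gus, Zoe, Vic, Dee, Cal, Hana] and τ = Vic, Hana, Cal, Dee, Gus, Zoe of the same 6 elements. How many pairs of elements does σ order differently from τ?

11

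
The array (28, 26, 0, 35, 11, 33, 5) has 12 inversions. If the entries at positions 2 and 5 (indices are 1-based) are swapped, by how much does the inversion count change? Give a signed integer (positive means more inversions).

Positions 2 and 5 hold 26 and 11; after swapping, the array is [28, 11, 0, 35, 26, 33, 5].
Count, for each position, how many later elements it exceeds:
28: 4
11: 2
0: 0
35: 3
26: 1
33: 1
5: 0
Sum: 4 + 2 + 0 + 3 + 1 + 1 + 0 = 11
Change: 11 − 12 = -1

-1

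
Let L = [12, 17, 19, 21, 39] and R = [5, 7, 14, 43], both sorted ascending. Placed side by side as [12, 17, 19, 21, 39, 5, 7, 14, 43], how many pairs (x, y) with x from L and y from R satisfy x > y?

14

Count, for every r in R, how many entries of L exceed r:
r = 5: 12, 17, 19, 21, 39 → 5
r = 7: 12, 17, 19, 21, 39 → 5
r = 14: 17, 19, 21, 39 → 4
r = 43: none → 0
Cross-inversions: 5 + 5 + 4 + 0 = 14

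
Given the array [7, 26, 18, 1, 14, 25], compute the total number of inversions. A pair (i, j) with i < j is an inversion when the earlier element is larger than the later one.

Listing every pair i<j with a[i]>a[j] (using 0-based positions):
(0,3): 7 > 1
(1,2): 26 > 18
(1,3): 26 > 1
(1,4): 26 > 14
(1,5): 26 > 25
(2,3): 18 > 1
(2,4): 18 > 14
That's 7 pairs.

7 inversions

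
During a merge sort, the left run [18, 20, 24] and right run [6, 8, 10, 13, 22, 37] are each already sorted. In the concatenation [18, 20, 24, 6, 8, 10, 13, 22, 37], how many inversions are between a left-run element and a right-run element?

13 cross-inversions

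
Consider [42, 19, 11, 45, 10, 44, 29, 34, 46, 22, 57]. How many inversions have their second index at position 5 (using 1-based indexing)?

4 such elements

The element at index 5 is 10.
Elements before it: 42, 19, 11, 45
Those larger than 10: 42, 19, 11, 45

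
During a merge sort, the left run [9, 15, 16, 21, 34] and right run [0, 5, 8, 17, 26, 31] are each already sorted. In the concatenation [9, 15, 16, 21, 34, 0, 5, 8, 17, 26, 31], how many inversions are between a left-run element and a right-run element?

For each element r of the right run, count left-run elements greater than r:
r = 0: 9, 15, 16, 21, 34 → 5
r = 5: 9, 15, 16, 21, 34 → 5
r = 8: 9, 15, 16, 21, 34 → 5
r = 17: 21, 34 → 2
r = 26: 34 → 1
r = 31: 34 → 1
Cross-inversions: 5 + 5 + 5 + 2 + 1 + 1 = 19

19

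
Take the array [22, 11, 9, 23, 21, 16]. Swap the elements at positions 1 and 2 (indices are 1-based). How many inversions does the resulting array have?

There are 7 inversions.

Positions 1 and 2 hold 22 and 11; after swapping, the array is [11, 22, 9, 23, 21, 16].
Count, for each position, how many later elements it exceeds:
11: 1
22: 3
9: 0
23: 2
21: 1
16: 0
Sum: 1 + 3 + 0 + 2 + 1 + 0 = 7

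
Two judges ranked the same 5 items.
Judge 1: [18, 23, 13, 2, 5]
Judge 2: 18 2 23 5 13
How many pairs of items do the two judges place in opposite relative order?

3

Assign each item its position (1..5) in the first ordering, then rewrite the second ordering as that position sequence:
positions: 18→1, 23→2, 13→3, 2→4, 5→5
second ordering as positions: [1, 4, 2, 5, 3]
Discordant pairs = inversions in this position sequence.
1: 0
4: 2, 3 → 2
2: 0
5: 3 → 1
3: 0
Total: 0 + 2 + 0 + 1 + 0 = 3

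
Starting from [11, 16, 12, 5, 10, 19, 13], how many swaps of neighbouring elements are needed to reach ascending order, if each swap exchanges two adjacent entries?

Minimum adjacent swaps = number of inversions (each swap of adjacent out-of-order elements removes one inversion and no swap can remove more).
Count inversions — for each element, later elements that are smaller:
11: 5, 10 → 2
16: 12, 5, 10, 13 → 4
12: 5, 10 → 2
5: none → 0
10: none → 0
19: 13 → 1
13: none → 0
Total inversions: 2 + 4 + 2 + 0 + 0 + 1 + 0 = 9

9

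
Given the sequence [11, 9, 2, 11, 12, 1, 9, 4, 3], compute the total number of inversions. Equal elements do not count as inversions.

22 out-of-order pairs

Element-by-element contributions:
11: 6
9: 4
2: 1
11: 4
12: 4
1: 0
9: 2
4: 1
3: 0
Sum: 6 + 4 + 1 + 4 + 4 + 0 + 2 + 1 + 0 = 22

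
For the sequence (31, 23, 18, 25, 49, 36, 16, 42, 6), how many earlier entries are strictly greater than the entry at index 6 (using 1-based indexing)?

1

The element at index 6 is 36.
Elements before it: 31, 23, 18, 25, 49
Those larger than 36: 49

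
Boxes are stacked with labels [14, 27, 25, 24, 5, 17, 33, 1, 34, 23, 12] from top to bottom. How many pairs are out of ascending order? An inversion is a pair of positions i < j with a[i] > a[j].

There are 30 inversions.

Sweep left to right; for each value list the smaller values that follow it:
14 → 5, 1, 12 → 3
27 → 25, 24, 5, 17, 1, 23, 12 → 7
25 → 24, 5, 17, 1, 23, 12 → 6
24 → 5, 17, 1, 23, 12 → 5
5 → 1 → 1
17 → 1, 12 → 2
33 → 1, 23, 12 → 3
1 → none → 0
34 → 23, 12 → 2
23 → 12 → 1
12 → none → 0
Sum: 3 + 7 + 6 + 5 + 1 + 2 + 3 + 0 + 2 + 1 + 0 = 30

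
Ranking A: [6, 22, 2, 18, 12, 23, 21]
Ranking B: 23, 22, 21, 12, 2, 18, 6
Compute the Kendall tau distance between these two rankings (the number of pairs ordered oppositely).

There are 15 discordant pairs.

Assign each item its position (1..7) in the first ordering, then rewrite the second ordering as that position sequence:
positions: 6→1, 22→2, 2→3, 18→4, 12→5, 23→6, 21→7
second ordering as positions: [6, 2, 7, 5, 3, 4, 1]
Discordant pairs = inversions in this position sequence.
6: 2, 5, 3, 4, 1 → 5
2: 1 → 1
7: 5, 3, 4, 1 → 4
5: 3, 4, 1 → 3
3: 1 → 1
4: 1 → 1
1: 0
Total: 5 + 1 + 4 + 3 + 1 + 1 + 0 = 15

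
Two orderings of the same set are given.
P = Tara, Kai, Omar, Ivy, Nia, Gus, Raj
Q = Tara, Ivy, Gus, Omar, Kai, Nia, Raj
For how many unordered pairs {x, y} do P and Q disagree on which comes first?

6 disagreeing pairs

Assign each item its position (1..7) in the first ordering, then rewrite the second ordering as that position sequence:
positions: Tara→1, Kai→2, Omar→3, Ivy→4, Nia→5, Gus→6, Raj→7
second ordering as positions: [1, 4, 6, 3, 2, 5, 7]
Discordant pairs = inversions in this position sequence.
1: 0
4: 3, 2 → 2
6: 3, 2, 5 → 3
3: 2 → 1
2: 0
5: 0
7: 0
Total: 0 + 2 + 3 + 1 + 0 + 0 + 0 = 6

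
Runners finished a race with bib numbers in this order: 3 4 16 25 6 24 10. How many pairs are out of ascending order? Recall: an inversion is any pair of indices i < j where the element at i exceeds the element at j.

6

Sweep left to right; for each value list the smaller values that follow it:
3 → none → 0
4 → none → 0
16 → 6, 10 → 2
25 → 6, 24, 10 → 3
6 → none → 0
24 → 10 → 1
10 → none → 0
Sum: 0 + 0 + 2 + 3 + 0 + 1 + 0 = 6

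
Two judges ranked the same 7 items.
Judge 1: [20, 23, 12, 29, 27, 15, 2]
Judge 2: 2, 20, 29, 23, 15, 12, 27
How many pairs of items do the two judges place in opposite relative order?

10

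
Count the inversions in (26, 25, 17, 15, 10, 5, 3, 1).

28 out-of-order pairs

Element-by-element contributions:
26 → 25, 17, 15, 10, 5, 3, 1 → 7
25 → 17, 15, 10, 5, 3, 1 → 6
17 → 15, 10, 5, 3, 1 → 5
15 → 10, 5, 3, 1 → 4
10 → 5, 3, 1 → 3
5 → 3, 1 → 2
3 → 1 → 1
1 → none → 0
Sum: 7 + 6 + 5 + 4 + 3 + 2 + 1 + 0 = 28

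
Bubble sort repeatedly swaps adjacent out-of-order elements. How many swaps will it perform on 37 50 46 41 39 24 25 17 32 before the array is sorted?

Minimum adjacent swaps = number of inversions (each swap of adjacent out-of-order elements removes one inversion and no swap can remove more).
Count inversions — for each element, later elements that are smaller:
37: 24, 25, 17, 32 → 4
50: 46, 41, 39, 24, 25, 17, 32 → 7
46: 41, 39, 24, 25, 17, 32 → 6
41: 39, 24, 25, 17, 32 → 5
39: 24, 25, 17, 32 → 4
24: 17 → 1
25: 17 → 1
17: none → 0
32: none → 0
Total inversions: 4 + 7 + 6 + 5 + 4 + 1 + 1 + 0 + 0 = 28

28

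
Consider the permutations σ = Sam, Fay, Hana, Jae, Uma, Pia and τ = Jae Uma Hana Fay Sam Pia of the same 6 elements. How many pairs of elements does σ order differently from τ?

Assign each item its position (1..6) in the first ordering, then rewrite the second ordering as that position sequence:
positions: Sam→1, Fay→2, Hana→3, Jae→4, Uma→5, Pia→6
second ordering as positions: [4, 5, 3, 2, 1, 6]
Discordant pairs = inversions in this position sequence.
4: 3, 2, 1 → 3
5: 3, 2, 1 → 3
3: 2, 1 → 2
2: 1 → 1
1: 0
6: 0
Total: 3 + 3 + 2 + 1 + 0 + 0 = 9

9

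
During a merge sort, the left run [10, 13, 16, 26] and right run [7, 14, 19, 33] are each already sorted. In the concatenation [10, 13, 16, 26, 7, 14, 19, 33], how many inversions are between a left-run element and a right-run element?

For each element r of the right run, count left-run elements greater than r:
r = 7: 10, 13, 16, 26 → 4
r = 14: 16, 26 → 2
r = 19: 26 → 1
r = 33: none → 0
Cross-inversions: 4 + 2 + 1 + 0 = 7

7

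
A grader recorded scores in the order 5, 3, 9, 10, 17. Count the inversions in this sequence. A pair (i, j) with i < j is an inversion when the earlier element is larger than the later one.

1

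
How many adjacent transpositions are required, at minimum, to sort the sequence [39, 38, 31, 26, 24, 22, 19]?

Adjacent swaps: 21

The minimum number of adjacent swaps to sort an array equals its inversion count, since every such swap removes exactly one inversion.
Count inversions — for each element, later elements that are smaller:
39: 38, 31, 26, 24, 22, 19 → 6
38: 31, 26, 24, 22, 19 → 5
31: 26, 24, 22, 19 → 4
26: 24, 22, 19 → 3
24: 22, 19 → 2
22: 19 → 1
19: none → 0
Total inversions: 6 + 5 + 4 + 3 + 2 + 1 + 0 = 21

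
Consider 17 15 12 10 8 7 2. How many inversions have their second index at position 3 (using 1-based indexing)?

2

The element at index 3 is 12.
Elements before it: 17, 15
Those larger than 12: 17, 15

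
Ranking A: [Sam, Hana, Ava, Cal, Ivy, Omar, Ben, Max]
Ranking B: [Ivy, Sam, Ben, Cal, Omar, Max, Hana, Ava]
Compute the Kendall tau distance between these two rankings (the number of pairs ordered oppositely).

14

Assign each item its position (1..8) in the first ordering, then rewrite the second ordering as that position sequence:
positions: Sam→1, Hana→2, Ava→3, Cal→4, Ivy→5, Omar→6, Ben→7, Max→8
second ordering as positions: [5, 1, 7, 4, 6, 8, 2, 3]
Discordant pairs = inversions in this position sequence.
5: 1, 4, 2, 3 → 4
1: 0
7: 4, 6, 2, 3 → 4
4: 2, 3 → 2
6: 2, 3 → 2
8: 2, 3 → 2
2: 0
3: 0
Total: 4 + 0 + 4 + 2 + 2 + 2 + 0 + 0 = 14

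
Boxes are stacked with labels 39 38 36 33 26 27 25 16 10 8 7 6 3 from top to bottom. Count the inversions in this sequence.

Element-by-element contributions:
39: 12
38: 11
36: 10
33: 9
26: 7
27: 7
25: 6
16: 5
10: 4
8: 3
7: 2
6: 1
3: 0
Sum: 12 + 11 + 10 + 9 + 7 + 7 + 6 + 5 + 4 + 3 + 2 + 1 + 0 = 77

There are 77 inversions.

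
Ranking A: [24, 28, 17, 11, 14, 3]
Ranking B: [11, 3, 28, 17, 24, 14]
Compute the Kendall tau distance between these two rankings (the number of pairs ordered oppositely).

Assign each item its position (1..6) in the first ordering, then rewrite the second ordering as that position sequence:
positions: 24→1, 28→2, 17→3, 11→4, 14→5, 3→6
second ordering as positions: [4, 6, 2, 3, 1, 5]
Discordant pairs = inversions in this position sequence.
4: 2, 3, 1 → 3
6: 2, 3, 1, 5 → 4
2: 1 → 1
3: 1 → 1
1: 0
5: 0
Total: 3 + 4 + 1 + 1 + 0 + 0 = 9

9 discordant pairs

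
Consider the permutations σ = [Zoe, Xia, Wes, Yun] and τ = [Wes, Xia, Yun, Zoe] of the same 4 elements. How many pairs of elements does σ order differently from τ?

4 discordant pairs

Assign each item its position (1..4) in the first ordering, then rewrite the second ordering as that position sequence:
positions: Zoe→1, Xia→2, Wes→3, Yun→4
second ordering as positions: [3, 2, 4, 1]
Discordant pairs = inversions in this position sequence.
3: 2, 1 → 2
2: 1 → 1
4: 1 → 1
1: 0
Total: 2 + 1 + 1 + 0 = 4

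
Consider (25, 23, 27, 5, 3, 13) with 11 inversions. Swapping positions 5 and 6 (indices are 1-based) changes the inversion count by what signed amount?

+1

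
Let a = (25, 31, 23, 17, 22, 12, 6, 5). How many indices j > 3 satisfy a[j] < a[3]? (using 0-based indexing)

3

The element at index 3 is 17.
Elements after it: 22, 12, 6, 5
Those smaller than 17: 12, 6, 5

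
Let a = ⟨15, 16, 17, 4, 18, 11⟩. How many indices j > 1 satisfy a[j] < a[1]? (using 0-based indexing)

The element at index 1 is 16.
Elements after it: 17, 4, 18, 11
Those smaller than 16: 4, 11

2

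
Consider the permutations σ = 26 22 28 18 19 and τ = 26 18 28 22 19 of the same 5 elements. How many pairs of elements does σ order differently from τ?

Assign each item its position (1..5) in the first ordering, then rewrite the second ordering as that position sequence:
positions: 26→1, 22→2, 28→3, 18→4, 19→5
second ordering as positions: [1, 4, 3, 2, 5]
Discordant pairs = inversions in this position sequence.
1: 0
4: 3, 2 → 2
3: 2 → 1
2: 0
5: 0
Total: 0 + 2 + 1 + 0 + 0 = 3

3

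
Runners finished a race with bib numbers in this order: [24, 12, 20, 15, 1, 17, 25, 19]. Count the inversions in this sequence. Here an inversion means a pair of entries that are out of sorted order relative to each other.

13

Element-by-element contributions:
24: 6
12: 1
20: 4
15: 1
1: 0
17: 0
25: 1
19: 0
Sum: 6 + 1 + 4 + 1 + 0 + 0 + 1 + 0 = 13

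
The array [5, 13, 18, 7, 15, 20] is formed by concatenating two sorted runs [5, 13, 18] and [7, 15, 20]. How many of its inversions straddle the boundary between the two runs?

3 split inversions

For each element r of the right run, count left-run elements greater than r:
r = 7: 13, 18 → 2
r = 15: 18 → 1
r = 20: none → 0
Cross-inversions: 2 + 1 + 0 = 3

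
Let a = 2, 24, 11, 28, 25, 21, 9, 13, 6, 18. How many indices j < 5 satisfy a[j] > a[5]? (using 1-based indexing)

The element at index 5 is 25.
Elements before it: 2, 24, 11, 28
Those larger than 25: 28

1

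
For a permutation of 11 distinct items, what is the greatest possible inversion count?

55

A reversed (strictly descending) arrangement makes every pair an inversion, giving C(11, 2) inversions.
C(11, 2) = 11·10/2 = 55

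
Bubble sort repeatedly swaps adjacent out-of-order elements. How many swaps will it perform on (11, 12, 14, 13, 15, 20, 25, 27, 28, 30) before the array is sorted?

Each adjacent swap fixes exactly one inversion, so the minimum swap count equals the number of inversions.
Count inversions — for each element, later elements that are smaller:
11: none → 0
12: none → 0
14: 13 → 1
13: none → 0
15: none → 0
20: none → 0
25: none → 0
27: none → 0
28: none → 0
30: none → 0
Total inversions: 0 + 0 + 1 + 0 + 0 + 0 + 0 + 0 + 0 + 0 = 1

1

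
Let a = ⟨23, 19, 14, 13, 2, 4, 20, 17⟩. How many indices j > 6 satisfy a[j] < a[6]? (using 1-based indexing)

The element at index 6 is 4.
Elements after it: 20, 17
None of them are smaller than 4.

0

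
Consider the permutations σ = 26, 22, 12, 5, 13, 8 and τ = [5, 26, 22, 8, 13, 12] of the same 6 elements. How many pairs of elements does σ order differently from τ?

There are 6 discordant pairs.

Assign each item its position (1..6) in the first ordering, then rewrite the second ordering as that position sequence:
positions: 26→1, 22→2, 12→3, 5→4, 13→5, 8→6
second ordering as positions: [4, 1, 2, 6, 5, 3]
Discordant pairs = inversions in this position sequence.
4: 1, 2, 3 → 3
1: 0
2: 0
6: 5, 3 → 2
5: 3 → 1
3: 0
Total: 3 + 0 + 0 + 2 + 1 + 0 = 6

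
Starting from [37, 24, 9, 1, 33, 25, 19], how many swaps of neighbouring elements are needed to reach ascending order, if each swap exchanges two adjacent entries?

Swaps: 13

Each adjacent swap fixes exactly one inversion, so the minimum swap count equals the number of inversions.
Count inversions — for each element, later elements that are smaller:
37: 24, 9, 1, 33, 25, 19 → 6
24: 9, 1, 19 → 3
9: 1 → 1
1: none → 0
33: 25, 19 → 2
25: 19 → 1
19: none → 0
Total inversions: 6 + 3 + 1 + 0 + 2 + 1 + 0 = 13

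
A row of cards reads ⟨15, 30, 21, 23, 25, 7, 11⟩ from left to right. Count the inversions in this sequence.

13

Sweep left to right; for each value list the smaller values that follow it:
15 → 7, 11 → 2
30 → 21, 23, 25, 7, 11 → 5
21 → 7, 11 → 2
23 → 7, 11 → 2
25 → 7, 11 → 2
7 → none → 0
11 → none → 0
Sum: 2 + 5 + 2 + 2 + 2 + 0 + 0 = 13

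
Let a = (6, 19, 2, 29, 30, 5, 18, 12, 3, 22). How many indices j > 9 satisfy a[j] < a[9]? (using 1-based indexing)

0 such elements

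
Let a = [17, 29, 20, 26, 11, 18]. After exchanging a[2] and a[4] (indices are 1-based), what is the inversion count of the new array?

Positions 2 and 4 hold 29 and 26; after swapping, the array is [17, 26, 20, 29, 11, 18].
Count, for each position, how many later elements it exceeds:
17 → 11 → 1
26 → 20, 11, 18 → 3
20 → 11, 18 → 2
29 → 11, 18 → 2
11 → none → 0
18 → none → 0
Sum: 1 + 3 + 2 + 2 + 0 + 0 = 8

8 inversions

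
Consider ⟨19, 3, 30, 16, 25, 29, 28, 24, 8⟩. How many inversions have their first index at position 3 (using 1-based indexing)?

The element at index 3 is 30.
Elements after it: 16, 25, 29, 28, 24, 8
Those smaller than 30: 16, 25, 29, 28, 24, 8

6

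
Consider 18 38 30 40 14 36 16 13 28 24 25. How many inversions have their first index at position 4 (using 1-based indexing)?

7

The element at index 4 is 40.
Elements after it: 14, 36, 16, 13, 28, 24, 25
Those smaller than 40: 14, 36, 16, 13, 28, 24, 25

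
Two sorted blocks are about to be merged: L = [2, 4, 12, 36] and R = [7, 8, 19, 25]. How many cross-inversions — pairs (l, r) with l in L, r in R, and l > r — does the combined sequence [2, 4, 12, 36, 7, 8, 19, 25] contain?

6 split inversions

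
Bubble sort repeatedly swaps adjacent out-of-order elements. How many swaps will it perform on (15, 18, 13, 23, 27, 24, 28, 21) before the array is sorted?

7 adjacent swaps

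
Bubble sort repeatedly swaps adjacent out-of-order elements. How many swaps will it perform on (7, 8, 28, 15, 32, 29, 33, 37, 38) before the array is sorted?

The minimum number of adjacent swaps to sort an array equals its inversion count, since every such swap removes exactly one inversion.
Count inversions — for each element, later elements that are smaller:
7: none → 0
8: none → 0
28: 15 → 1
15: none → 0
32: 29 → 1
29: none → 0
33: none → 0
37: none → 0
38: none → 0
Total inversions: 0 + 0 + 1 + 0 + 1 + 0 + 0 + 0 + 0 = 2

2 adjacent swaps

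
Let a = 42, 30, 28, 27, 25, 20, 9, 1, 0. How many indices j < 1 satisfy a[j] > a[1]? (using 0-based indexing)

The element at index 1 is 30.
Elements before it: 42
Those larger than 30: 42

1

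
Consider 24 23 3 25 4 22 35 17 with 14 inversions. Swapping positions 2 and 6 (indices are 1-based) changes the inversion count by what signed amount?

-1

Positions 2 and 6 hold 23 and 22; after swapping, the array is [24, 22, 3, 25, 4, 23, 35, 17].
Count, for each position, how many later elements it exceeds:
24: 5
22: 3
3: 0
25: 3
4: 0
23: 1
35: 1
17: 0
Sum: 5 + 3 + 0 + 3 + 0 + 1 + 1 + 0 = 13
Change: 13 − 14 = -1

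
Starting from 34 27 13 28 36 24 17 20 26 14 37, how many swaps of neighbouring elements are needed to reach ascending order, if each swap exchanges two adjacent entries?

Minimum adjacent swaps = number of inversions (each swap of adjacent out-of-order elements removes one inversion and no swap can remove more).
Count inversions — for each element, later elements that are smaller:
34: 27, 13, 28, 24, 17, 20, 26, 14 → 8
27: 13, 24, 17, 20, 26, 14 → 6
13: none → 0
28: 24, 17, 20, 26, 14 → 5
36: 24, 17, 20, 26, 14 → 5
24: 17, 20, 14 → 3
17: 14 → 1
20: 14 → 1
26: 14 → 1
14: none → 0
37: none → 0
Total inversions: 8 + 6 + 0 + 5 + 5 + 3 + 1 + 1 + 1 + 0 + 0 = 30

30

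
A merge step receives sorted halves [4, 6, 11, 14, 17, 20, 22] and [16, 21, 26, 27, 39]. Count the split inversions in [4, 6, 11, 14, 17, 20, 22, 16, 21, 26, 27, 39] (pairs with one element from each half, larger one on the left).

4

Take each right-half value and tally the left-half values above it:
r = 16: 17, 20, 22 → 3
r = 21: 22 → 1
r = 26: none → 0
r = 27: none → 0
r = 39: none → 0
Cross-inversions: 3 + 1 + 0 + 0 + 0 = 4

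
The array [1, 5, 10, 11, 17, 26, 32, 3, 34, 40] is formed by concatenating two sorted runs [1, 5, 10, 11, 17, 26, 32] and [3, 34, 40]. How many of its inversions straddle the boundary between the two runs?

6 split inversions

For each element r of the right run, count left-run elements greater than r:
r = 3: 5, 10, 11, 17, 26, 32 → 6
r = 34: none → 0
r = 40: none → 0
Cross-inversions: 6 + 0 + 0 = 6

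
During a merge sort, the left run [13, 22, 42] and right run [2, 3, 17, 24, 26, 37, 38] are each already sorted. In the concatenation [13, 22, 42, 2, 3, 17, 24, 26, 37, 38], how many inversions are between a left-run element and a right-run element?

For each element r of the right run, count left-run elements greater than r:
r = 2: 13, 22, 42 → 3
r = 3: 13, 22, 42 → 3
r = 17: 22, 42 → 2
r = 24: 42 → 1
r = 26: 42 → 1
r = 37: 42 → 1
r = 38: 42 → 1
Cross-inversions: 3 + 3 + 2 + 1 + 1 + 1 + 1 = 12

12 split inversions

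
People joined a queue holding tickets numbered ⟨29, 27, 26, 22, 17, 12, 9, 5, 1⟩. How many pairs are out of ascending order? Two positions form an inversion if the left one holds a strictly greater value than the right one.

36 out-of-order pairs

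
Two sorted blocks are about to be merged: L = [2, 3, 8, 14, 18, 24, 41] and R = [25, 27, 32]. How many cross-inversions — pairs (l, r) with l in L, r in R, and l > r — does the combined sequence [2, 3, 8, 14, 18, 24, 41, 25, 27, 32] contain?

For each element r of the right run, count left-run elements greater than r:
r = 25: 41 → 1
r = 27: 41 → 1
r = 32: 41 → 1
Cross-inversions: 1 + 1 + 1 = 3

3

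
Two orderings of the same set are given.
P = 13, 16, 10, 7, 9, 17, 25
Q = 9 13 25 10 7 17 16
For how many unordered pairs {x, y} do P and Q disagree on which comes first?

11

Assign each item its position (1..7) in the first ordering, then rewrite the second ordering as that position sequence:
positions: 13→1, 16→2, 10→3, 7→4, 9→5, 17→6, 25→7
second ordering as positions: [5, 1, 7, 3, 4, 6, 2]
Discordant pairs = inversions in this position sequence.
5: 1, 3, 4, 2 → 4
1: 0
7: 3, 4, 6, 2 → 4
3: 2 → 1
4: 2 → 1
6: 2 → 1
2: 0
Total: 4 + 0 + 4 + 1 + 1 + 1 + 0 = 11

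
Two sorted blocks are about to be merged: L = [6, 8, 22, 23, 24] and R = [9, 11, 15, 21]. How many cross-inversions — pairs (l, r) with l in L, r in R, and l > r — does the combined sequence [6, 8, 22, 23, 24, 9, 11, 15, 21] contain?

For each element r of the right run, count left-run elements greater than r:
r = 9: 22, 23, 24 → 3
r = 11: 22, 23, 24 → 3
r = 15: 22, 23, 24 → 3
r = 21: 22, 23, 24 → 3
Cross-inversions: 3 + 3 + 3 + 3 = 12

12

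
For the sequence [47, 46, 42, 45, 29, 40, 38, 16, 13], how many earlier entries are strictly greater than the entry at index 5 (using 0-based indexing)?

The element at index 5 is 40.
Elements before it: 47, 46, 42, 45, 29
Those larger than 40: 47, 46, 42, 45

4 such elements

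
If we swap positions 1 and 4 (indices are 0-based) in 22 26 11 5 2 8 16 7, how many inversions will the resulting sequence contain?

Positions 1 and 4 hold 26 and 2; after swapping, the array is [22, 2, 11, 5, 26, 8, 16, 7].
Count, for each position, how many later elements it exceeds:
22: 6
2: 0
11: 3
5: 0
26: 3
8: 1
16: 1
7: 0
Sum: 6 + 0 + 3 + 0 + 3 + 1 + 1 + 0 = 14

14 inversions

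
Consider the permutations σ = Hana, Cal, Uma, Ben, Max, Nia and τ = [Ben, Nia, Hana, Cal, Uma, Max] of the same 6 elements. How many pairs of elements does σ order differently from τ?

Discordant pairs: 7

Assign each item its position (1..6) in the first ordering, then rewrite the second ordering as that position sequence:
positions: Hana→1, Cal→2, Uma→3, Ben→4, Max→5, Nia→6
second ordering as positions: [4, 6, 1, 2, 3, 5]
Discordant pairs = inversions in this position sequence.
4: 1, 2, 3 → 3
6: 1, 2, 3, 5 → 4
1: 0
2: 0
3: 0
5: 0
Total: 3 + 4 + 0 + 0 + 0 + 0 = 7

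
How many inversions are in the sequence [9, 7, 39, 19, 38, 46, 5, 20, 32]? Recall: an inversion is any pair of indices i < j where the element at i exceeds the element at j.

15

Count, for each position, how many later elements it exceeds:
9: 2
7: 1
39: 5
19: 1
38: 3
46: 3
5: 0
20: 0
32: 0
Sum: 2 + 1 + 5 + 1 + 3 + 3 + 0 + 0 + 0 = 15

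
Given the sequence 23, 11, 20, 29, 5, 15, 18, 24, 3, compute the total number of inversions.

21

Count, for each position, how many later elements it exceeds:
23 → 11, 20, 5, 15, 18, 3 → 6
11 → 5, 3 → 2
20 → 5, 15, 18, 3 → 4
29 → 5, 15, 18, 24, 3 → 5
5 → 3 → 1
15 → 3 → 1
18 → 3 → 1
24 → 3 → 1
3 → none → 0
Sum: 6 + 2 + 4 + 5 + 1 + 1 + 1 + 1 + 0 = 21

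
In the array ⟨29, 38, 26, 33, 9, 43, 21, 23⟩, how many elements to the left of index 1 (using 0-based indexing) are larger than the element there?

0 such elements

The element at index 1 is 38.
Elements before it: 29
None of them are larger than 38.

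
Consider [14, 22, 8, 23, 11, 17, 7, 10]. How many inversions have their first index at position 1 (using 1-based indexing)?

The element at index 1 is 14.
Elements after it: 22, 8, 23, 11, 17, 7, 10
Those smaller than 14: 8, 11, 7, 10

4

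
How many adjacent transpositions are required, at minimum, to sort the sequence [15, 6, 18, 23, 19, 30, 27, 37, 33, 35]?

5

Each adjacent swap fixes exactly one inversion, so the minimum swap count equals the number of inversions.
Count inversions — for each element, later elements that are smaller:
15: 6 → 1
6: none → 0
18: none → 0
23: 19 → 1
19: none → 0
30: 27 → 1
27: none → 0
37: 33, 35 → 2
33: none → 0
35: none → 0
Total inversions: 1 + 0 + 0 + 1 + 0 + 1 + 0 + 2 + 0 + 0 = 5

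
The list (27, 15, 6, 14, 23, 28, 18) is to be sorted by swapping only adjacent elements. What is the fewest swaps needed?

9 adjacent swaps

Minimum adjacent swaps = number of inversions (each swap of adjacent out-of-order elements removes one inversion and no swap can remove more).
Count inversions — for each element, later elements that are smaller:
27: 15, 6, 14, 23, 18 → 5
15: 6, 14 → 2
6: none → 0
14: none → 0
23: 18 → 1
28: 18 → 1
18: none → 0
Total inversions: 5 + 2 + 0 + 0 + 1 + 1 + 0 = 9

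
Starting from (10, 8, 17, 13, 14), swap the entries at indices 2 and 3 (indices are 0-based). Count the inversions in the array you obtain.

Positions 2 and 3 hold 17 and 13; after swapping, the array is [10, 8, 13, 17, 14].
Count, for each position, how many later elements it exceeds:
10: 1
8: 0
13: 0
17: 1
14: 0
Sum: 1 + 0 + 0 + 1 + 0 = 2

2 inversions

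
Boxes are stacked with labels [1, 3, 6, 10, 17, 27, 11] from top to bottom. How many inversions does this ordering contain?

Listing every pair i<j with a[i]>a[j] (using 0-based positions):
(4,6): 17 > 11
(5,6): 27 > 11
That's 2 pairs.

2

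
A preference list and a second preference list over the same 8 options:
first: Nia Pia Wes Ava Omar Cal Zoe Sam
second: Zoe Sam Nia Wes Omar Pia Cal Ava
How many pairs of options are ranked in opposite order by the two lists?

Assign each item its position (1..8) in the first ordering, then rewrite the second ordering as that position sequence:
positions: Nia→1, Pia→2, Wes→3, Ava→4, Omar→5, Cal→6, Zoe→7, Sam→8
second ordering as positions: [7, 8, 1, 3, 5, 2, 6, 4]
Discordant pairs = inversions in this position sequence.
7: 1, 3, 5, 2, 6, 4 → 6
8: 1, 3, 5, 2, 6, 4 → 6
1: 0
3: 2 → 1
5: 2, 4 → 2
2: 0
6: 4 → 1
4: 0
Total: 6 + 6 + 0 + 1 + 2 + 0 + 1 + 0 = 16

16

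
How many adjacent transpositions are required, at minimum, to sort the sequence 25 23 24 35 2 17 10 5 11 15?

31

Minimum adjacent swaps = number of inversions (each swap of adjacent out-of-order elements removes one inversion and no swap can remove more).
Count inversions — for each element, later elements that are smaller:
25: 23, 24, 2, 17, 10, 5, 11, 15 → 8
23: 2, 17, 10, 5, 11, 15 → 6
24: 2, 17, 10, 5, 11, 15 → 6
35: 2, 17, 10, 5, 11, 15 → 6
2: none → 0
17: 10, 5, 11, 15 → 4
10: 5 → 1
5: none → 0
11: none → 0
15: none → 0
Total inversions: 8 + 6 + 6 + 6 + 0 + 4 + 1 + 0 + 0 + 0 = 31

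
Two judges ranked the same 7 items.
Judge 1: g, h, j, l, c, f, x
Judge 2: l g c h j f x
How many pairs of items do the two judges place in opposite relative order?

5

Assign each item its position (1..7) in the first ordering, then rewrite the second ordering as that position sequence:
positions: g→1, h→2, j→3, l→4, c→5, f→6, x→7
second ordering as positions: [4, 1, 5, 2, 3, 6, 7]
Discordant pairs = inversions in this position sequence.
4: 1, 2, 3 → 3
1: 0
5: 2, 3 → 2
2: 0
3: 0
6: 0
7: 0
Total: 3 + 0 + 2 + 0 + 0 + 0 + 0 = 5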